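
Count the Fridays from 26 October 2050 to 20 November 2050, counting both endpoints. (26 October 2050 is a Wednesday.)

4

26 October 2050 is a Wednesday; the first Friday on or after it is 28 October 2050 (2 days later).
From 28 October 2050 to 20 November 2050: 3 + 20 = 23 days (rest of October, November).
23 ÷ 7 = 3 full weeks with remainder 2, so 3 more Fridays after the first → 4.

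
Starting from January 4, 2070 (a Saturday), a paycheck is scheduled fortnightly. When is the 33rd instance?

The 33rd occurrence is 32 intervals after the first: 32 × 14 = 448 days after January 4, 2070.
January has 31 days — 27 days to the end of January leaves 421.
From end of January to end of 2070 is 334 days (87 left).
January has 31 days (56 left).
February has 28 days (28 left).
28 days into March → March 28, 2071.

March 28, 2071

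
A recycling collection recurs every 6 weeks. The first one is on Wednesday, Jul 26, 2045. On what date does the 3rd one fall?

Oct 18, 2045

The 3rd occurrence is 2 intervals after the first: 2 × 42 = 84 days after Jul 26, 2045.
Jul has 31 days — 5 days to the end of Jul leaves 79.
Aug has 31 days (48 left).
Sep has 30 days (18 left).
18 days into Oct → Oct 18, 2045.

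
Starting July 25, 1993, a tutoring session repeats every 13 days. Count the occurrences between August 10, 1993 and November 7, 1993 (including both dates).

Occurrences land 13·i days after July 25, 1993 for i = 0, 1, 2, …
August 10, 1993 is 16 days after the start; 16 ÷ 13 = 1 remainder 3; since the remainder is 3, round up to i = 2. First occurrence in the window: #3 on August 20, 1993 (2×13 = 26 days in).
November 7, 1993 is 105 days after the start; 105 ÷ 13 = 8 remainder 1. Last occurrence in the window: #9 on November 6, 1993.
Occurrences #3 through #9: 7 in total.

7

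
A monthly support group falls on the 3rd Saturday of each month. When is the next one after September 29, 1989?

October 21, 1989

September 1989 starts on a Friday; its first Saturday is the 2nd, so the 3rd Saturday is the 16th — September 16, 1989.
That is not after September 29, 1989, so look at October 1989.
October 1989 starts on a Sunday; its first Saturday is the 7th, so the 3rd Saturday is the 21st — October 21, 1989.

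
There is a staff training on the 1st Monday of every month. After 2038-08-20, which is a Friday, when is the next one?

August 2038 starts on a Sunday, so its 1st Monday is 2038-08-02 (1 day in).
That is not after 2038-08-20, so look at September 2038.
September 2038 starts on a Wednesday, so its 1st Monday is 2038-09-06 (5 days in).

2038-09-06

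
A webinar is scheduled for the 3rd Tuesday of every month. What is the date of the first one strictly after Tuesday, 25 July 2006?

15 August 2006

July 2006 starts on a Saturday; its first Tuesday is the 4th, so the 3rd Tuesday is the 18th — 18 July 2006.
That is not after 25 July 2006, so look at August 2006.
August 2006 starts on a Tuesday; its first Tuesday is the 1st, so the 3rd Tuesday is the 15th — 15 August 2006.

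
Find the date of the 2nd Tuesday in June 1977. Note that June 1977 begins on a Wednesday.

June 1977 begins on a Wednesday, so the first Tuesday is June 7 (6 days later).
The 2nd Tuesday is 1 weeks later: 7 + 7 = 14.

14 June 1977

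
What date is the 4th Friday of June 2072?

2072-06-24

June 2072 begins on a Wednesday, so the first Friday is June 3 (2 days later).
The 4th Friday is 3 weeks later: 3 + 21 = 24.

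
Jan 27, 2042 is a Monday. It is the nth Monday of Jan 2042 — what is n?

Day 27 falls in week ⌈27/7⌉ of the month.
Days 1–7 hold the 1st Monday, 8–14 the 2nd, 15–21 the 3rd, 22–28 the 4th, 29–31 the 5th.
27 is in the range for the 4th.

4th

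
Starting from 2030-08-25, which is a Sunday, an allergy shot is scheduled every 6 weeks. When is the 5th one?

The 5th occurrence is 4 intervals after the first: 4 × 42 = 168 days after 2030-08-25.
August has 31 days — 6 days to the end of August leaves 162.
September has 30 days (132 left).
October has 31 days (101 left).
November has 30 days (71 left).
December has 31 days (40 left).
January has 31 days (9 left).
9 days into February → 2031-02-09.

2031-02-09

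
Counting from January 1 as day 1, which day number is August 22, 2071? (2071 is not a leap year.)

Days in months before August: 31 + 28 + 31 + 30 + 31 + 30 + 31 = 212.
Plus 22 days into August → day 234.

234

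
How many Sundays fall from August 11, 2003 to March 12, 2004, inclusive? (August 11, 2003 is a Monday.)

August 11, 2003 is a Monday; the first Sunday on or after it is August 17, 2003 (6 days later).
From August 17, 2003 to March 12, 2004: 14 + 30 + 31 + 30 + 31 + 31 + 29 + 12 = 208 days (rest of August, September, October, November, December, January, February, March).
208 ÷ 7 = 29 full weeks with remainder 5, so 29 more Sundays after the first → 30.

30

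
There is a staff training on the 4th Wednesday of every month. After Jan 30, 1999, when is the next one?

Jan 1999 starts on a Friday; its first Wednesday is the 6th, so the 4th Wednesday is the 27th — Jan 27, 1999.
That is not after Jan 30, 1999, so look at Feb 1999.
Feb 1999 starts on a Monday; its first Wednesday is the 3rd, so the 4th Wednesday is the 24th — Feb 24, 1999.

Feb 24, 1999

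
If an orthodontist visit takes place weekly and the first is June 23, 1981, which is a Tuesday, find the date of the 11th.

September 1, 1981

The 11th occurrence is 10 intervals after the first: 10 × 7 = 70 days after June 23, 1981.
June has 30 days — 7 days to the end of June leaves 63.
July has 31 days (32 left).
August has 31 days (1 left).
1 day into September → September 1, 1981.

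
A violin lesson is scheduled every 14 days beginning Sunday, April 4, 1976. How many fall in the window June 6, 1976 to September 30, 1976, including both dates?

8

Occurrences land 14·i days after April 4, 1976 for i = 0, 1, 2, …
June 6, 1976 is 63 days after the start; 63 ÷ 14 = 4 remainder 7; since the remainder is 7, round up to i = 5. First occurrence in the window: #6 on June 13, 1976 (5×14 = 70 days in).
September 30, 1976 is 179 days after the start; 179 ÷ 14 = 12 remainder 11. Last occurrence in the window: #13 on September 19, 1976.
Occurrences #6 through #13: 8 in total.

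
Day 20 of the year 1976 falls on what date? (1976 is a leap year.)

January 20, 1976

20 into January → January 20.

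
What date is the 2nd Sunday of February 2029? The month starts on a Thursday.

February 2029 begins on a Thursday, so the first Sunday is February 4 (3 days later).
The 2nd Sunday is 1 weeks later: 4 + 7 = 11.

11 February 2029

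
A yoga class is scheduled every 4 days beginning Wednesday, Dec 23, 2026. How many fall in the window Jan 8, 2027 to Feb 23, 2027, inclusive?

12

Occurrences land 4·i days after Dec 23, 2026 for i = 0, 1, 2, …
Jan 8, 2027 is 16 days after the start; 16 ÷ 4 = 4 remainder 0. First occurrence in the window: #5 on Jan 8, 2027 (4×4 = 16 days in).
Feb 23, 2027 is 62 days after the start; 62 ÷ 4 = 15 remainder 2. Last occurrence in the window: #16 on Feb 21, 2027.
Occurrences #5 through #16: 12 in total.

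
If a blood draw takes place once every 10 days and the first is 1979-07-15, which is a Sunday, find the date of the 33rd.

The 33rd occurrence is 32 intervals after the first: 32 × 10 = 320 days after 1979-07-15.
July has 31 days — 16 days to the end of July leaves 304.
August has 31 days (273 left).
September has 30 days (243 left).
October has 31 days (212 left).
November has 30 days (182 left).
December has 31 days (151 left).
January has 31 days (120 left).
February has 29 days (91 left).
March has 31 days (60 left).
April has 30 days (30 left).
30 days into May → 1980-05-30.

1980-05-30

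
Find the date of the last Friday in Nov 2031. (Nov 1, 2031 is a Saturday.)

Nov 2031 begins on a Saturday, so the first Friday is Nov 7 (6 days later).
Nov 2031 has 30 days. Adding weeks: 7, 14, 21, 28 — the last one ≤ 30 is the 28th.

Nov 28, 2031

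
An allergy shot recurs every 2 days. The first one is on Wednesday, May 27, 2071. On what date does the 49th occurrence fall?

Aug 31, 2071

The 49th occurrence is 48 intervals after the first: 48 × 2 = 96 days after May 27, 2071.
May has 31 days — 4 days to the end of May leaves 92.
Jun has 30 days (62 left).
Jul has 31 days (31 left).
31 days into Aug → Aug 31, 2071.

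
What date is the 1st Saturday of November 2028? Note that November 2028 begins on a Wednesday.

2028-11-04

November 2028 begins on a Wednesday, so the first Saturday is November 4 (3 days later).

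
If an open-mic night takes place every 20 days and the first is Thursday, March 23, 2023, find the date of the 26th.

August 4, 2024

The 26th occurrence is 25 intervals after the first: 25 × 20 = 500 days after March 23, 2023.
March has 31 days — 8 days to the end of March leaves 492.
From end of March to end of 2023 is 275 days (217 left).
January has 31 days (186 left).
February has 29 days (157 left).
March has 31 days (126 left).
April has 30 days (96 left).
May has 31 days (65 left).
June has 30 days (35 left).
July has 31 days (4 left).
4 days into August → August 4, 2024.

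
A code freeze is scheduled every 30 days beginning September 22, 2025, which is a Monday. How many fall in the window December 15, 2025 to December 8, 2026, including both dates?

12

Occurrences land 30·i days after September 22, 2025 for i = 0, 1, 2, …
December 15, 2025 is 84 days after the start; 84 ÷ 30 = 2 remainder 24; since the remainder is 24, round up to i = 3. First occurrence in the window: #4 on December 21, 2025 (3×30 = 90 days in).
December 8, 2026 is 442 days after the start; 442 ÷ 30 = 14 remainder 22. Last occurrence in the window: #15 on November 16, 2026.
Occurrences #4 through #15: 12 in total.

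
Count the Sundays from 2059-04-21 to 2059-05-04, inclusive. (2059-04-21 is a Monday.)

2

2059-04-21 is a Monday; the first Sunday on or after it is 2059-04-27 (6 days later).
From 2059-04-27 to 2059-05-04: 3 + 4 = 7 days (rest of April, May).
7 ÷ 7 = 1 full weeks with remainder 0, so 1 more Sundays after the first → 2.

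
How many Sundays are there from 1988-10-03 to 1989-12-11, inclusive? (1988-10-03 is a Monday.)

1988-10-03 is a Monday; the first Sunday on or after it is 1988-10-09 (6 days later).
From 1988-10-09 to 1989-12-11: 83 + 345 = 428 days (rest of 1988, to 1989-12-11 in 1989).
428 ÷ 7 = 61 full weeks with remainder 1, so 61 more Sundays after the first → 62.

62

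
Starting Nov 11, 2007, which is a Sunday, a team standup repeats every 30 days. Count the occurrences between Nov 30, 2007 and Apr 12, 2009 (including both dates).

17

Occurrences land 30·i days after Nov 11, 2007 for i = 0, 1, 2, …
Nov 30, 2007 is 19 days after the start; 19 ÷ 30 = 0 remainder 19; since the remainder is 19, round up to i = 1. First occurrence in the window: #2 on Dec 11, 2007 (1×30 = 30 days in).
Apr 12, 2009 is 518 days after the start; 518 ÷ 30 = 17 remainder 8. Last occurrence in the window: #18 on Apr 4, 2009.
Occurrences #2 through #18: 17 in total.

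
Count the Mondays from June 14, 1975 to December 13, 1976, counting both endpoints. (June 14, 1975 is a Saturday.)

79

June 14, 1975 is a Saturday; the first Monday on or after it is June 16, 1975 (2 days later).
From June 16, 1975 to December 13, 1976: 198 + 348 = 546 days (rest of 1975, to December 13, 1976 in 1976).
546 ÷ 7 = 78 full weeks with remainder 0, so 78 more Mondays after the first → 79.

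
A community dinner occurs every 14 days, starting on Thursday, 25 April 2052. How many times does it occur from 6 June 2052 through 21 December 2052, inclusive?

Occurrences land 14·i days after 25 April 2052 for i = 0, 1, 2, …
6 June 2052 is 42 days after the start; 42 ÷ 14 = 3 remainder 0. First occurrence in the window: #4 on 6 June 2052 (3×14 = 42 days in).
21 December 2052 is 240 days after the start; 240 ÷ 14 = 17 remainder 2. Last occurrence in the window: #18 on 19 December 2052.
Occurrences #4 through #18: 15 in total.

15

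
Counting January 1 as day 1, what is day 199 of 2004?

January has 31 days (199 − 31 = 168 remain).
February has 29 days (168 − 29 = 139 remain).
March has 31 days (139 − 31 = 108 remain).
April has 30 days (108 − 30 = 78 remain).
May has 31 days (78 − 31 = 47 remain).
June has 30 days (47 − 30 = 17 remain).
17 into July → July 17.

July 17, 2004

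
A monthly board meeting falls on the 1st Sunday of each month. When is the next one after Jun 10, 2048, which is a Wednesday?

Jun 2048 starts on a Monday, so its 1st Sunday is Jun 7, 2048 (6 days in).
That is not after Jun 10, 2048, so look at Jul 2048.
Jul 2048 starts on a Wednesday, so its 1st Sunday is Jul 5, 2048 (4 days in).

Jul 5, 2048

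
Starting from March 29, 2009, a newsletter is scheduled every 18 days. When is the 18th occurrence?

January 29, 2010

The 18th occurrence is 17 intervals after the first: 17 × 18 = 306 days after March 29, 2009.
March has 31 days — 2 days to the end of March leaves 304.
April has 30 days (274 left).
May has 31 days (243 left).
June has 30 days (213 left).
July has 31 days (182 left).
August has 31 days (151 left).
September has 30 days (121 left).
October has 31 days (90 left).
November has 30 days (60 left).
December has 31 days (29 left).
29 days into January → January 29, 2010.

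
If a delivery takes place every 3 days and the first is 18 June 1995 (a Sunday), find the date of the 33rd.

22 September 1995

The 33rd occurrence is 32 intervals after the first: 32 × 3 = 96 days after 18 June 1995.
June has 30 days — 12 days to the end of June leaves 84.
July has 31 days (53 left).
August has 31 days (22 left).
22 days into September → 22 September 1995.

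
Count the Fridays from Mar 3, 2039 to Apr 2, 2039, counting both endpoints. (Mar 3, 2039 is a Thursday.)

Mar 3, 2039 is a Thursday; the first Friday on or after it is Mar 4, 2039 (1 day later).
From Mar 4, 2039 to Apr 2, 2039: 27 + 2 = 29 days (rest of Mar, Apr).
29 ÷ 7 = 4 full weeks with remainder 1, so 4 more Fridays after the first → 5.

5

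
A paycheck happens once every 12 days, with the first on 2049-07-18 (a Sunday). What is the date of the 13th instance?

The 13th occurrence is 12 intervals after the first: 12 × 12 = 144 days after 2049-07-18.
July has 31 days — 13 days to the end of July leaves 131.
August has 31 days (100 left).
September has 30 days (70 left).
October has 31 days (39 left).
November has 30 days (9 left).
9 days into December → 2049-12-09.

2049-12-09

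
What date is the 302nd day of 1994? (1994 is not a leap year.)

October 29, 1994

January has 31 days (302 − 31 = 271 remain).
February has 28 days (271 − 28 = 243 remain).
March has 31 days (243 − 31 = 212 remain).
April has 30 days (212 − 30 = 182 remain).
May has 31 days (182 − 31 = 151 remain).
June has 30 days (151 − 30 = 121 remain).
July has 31 days (121 − 31 = 90 remain).
August has 31 days (90 − 31 = 59 remain).
September has 30 days (59 − 30 = 29 remain).
29 into October → October 29.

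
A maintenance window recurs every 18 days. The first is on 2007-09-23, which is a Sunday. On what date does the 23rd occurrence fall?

2008-10-23

The 23rd occurrence is 22 intervals after the first: 22 × 18 = 396 days after 2007-09-23.
September has 30 days — 7 days to the end of September leaves 389.
October has 31 days (358 left).
November has 30 days (328 left).
December has 31 days (297 left).
January has 31 days (266 left).
February has 29 days (237 left).
March has 31 days (206 left).
April has 30 days (176 left).
May has 31 days (145 left).
June has 30 days (115 left).
July has 31 days (84 left).
August has 31 days (53 left).
September has 30 days (23 left).
23 days into October → 2008-10-23.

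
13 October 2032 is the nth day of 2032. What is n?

287

Days in months before October: 31 + 29 + 31 + 30 + 31 + 30 + 31 + 31 + 30 = 274.
Plus 13 days into October → day 287.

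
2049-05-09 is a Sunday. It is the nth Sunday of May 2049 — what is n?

2nd

Day 9 falls in week ⌈9/7⌉ of the month.
Days 1–7 hold the 1st Sunday, 8–14 the 2nd, 15–21 the 3rd, 22–28 the 4th, 29–31 the 5th.
9 is in the range for the 2nd.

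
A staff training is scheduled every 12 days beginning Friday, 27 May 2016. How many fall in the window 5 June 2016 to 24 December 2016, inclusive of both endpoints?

17

Occurrences land 12·i days after 27 May 2016 for i = 0, 1, 2, …
5 June 2016 is 9 days after the start; 9 ÷ 12 = 0 remainder 9; since the remainder is 9, round up to i = 1. First occurrence in the window: #2 on 8 June 2016 (1×12 = 12 days in).
24 December 2016 is 211 days after the start; 211 ÷ 12 = 17 remainder 7. Last occurrence in the window: #18 on 17 December 2016.
Occurrences #2 through #18: 17 in total.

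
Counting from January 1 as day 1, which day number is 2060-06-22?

Days in months before June: 31 + 29 + 31 + 30 + 31 = 152.
Plus 22 days into June → day 174.

174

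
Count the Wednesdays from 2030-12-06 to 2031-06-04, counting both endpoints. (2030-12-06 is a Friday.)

26

2030-12-06 is a Friday; the first Wednesday on or after it is 2030-12-11 (5 days later).
From 2030-12-11 to 2031-06-04: 20 + 31 + 28 + 31 + 30 + 31 + 4 = 175 days (rest of December, January, February, March, April, May, June).
175 ÷ 7 = 25 full weeks with remainder 0, so 25 more Wednesdays after the first → 26.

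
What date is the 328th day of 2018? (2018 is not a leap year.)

November 24, 2018

January has 31 days (328 − 31 = 297 remain).
February has 28 days (297 − 28 = 269 remain).
March has 31 days (269 − 31 = 238 remain).
April has 30 days (238 − 30 = 208 remain).
May has 31 days (208 − 31 = 177 remain).
June has 30 days (177 − 30 = 147 remain).
July has 31 days (147 − 31 = 116 remain).
August has 31 days (116 − 31 = 85 remain).
September has 30 days (85 − 30 = 55 remain).
October has 31 days (55 − 31 = 24 remain).
24 into November → November 24.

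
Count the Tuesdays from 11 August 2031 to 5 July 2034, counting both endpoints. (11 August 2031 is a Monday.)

152

11 August 2031 is a Monday; the first Tuesday on or after it is 12 August 2031 (1 day later).
From 12 August 2031 to 5 July 2034: 141 + 366 + 365 + 186 = 1058 days (rest of 2031, 2032, 2033, to 5 July 2034 in 2034).
1058 ÷ 7 = 151 full weeks with remainder 1, so 151 more Tuesdays after the first → 152.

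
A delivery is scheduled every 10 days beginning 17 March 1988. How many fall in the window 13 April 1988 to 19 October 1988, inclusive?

Occurrences land 10·i days after 17 March 1988 for i = 0, 1, 2, …
13 April 1988 is 27 days after the start; 27 ÷ 10 = 2 remainder 7; since the remainder is 7, round up to i = 3. First occurrence in the window: #4 on 16 April 1988 (3×10 = 30 days in).
19 October 1988 is 216 days after the start; 216 ÷ 10 = 21 remainder 6. Last occurrence in the window: #22 on 13 October 1988.
Occurrences #4 through #22: 19 in total.

19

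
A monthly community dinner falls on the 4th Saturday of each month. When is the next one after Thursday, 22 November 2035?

November 2035 starts on a Thursday; its first Saturday is the 3rd, so the 4th Saturday is the 24th — 24 November 2035.
24 November 2035 is after 22 November 2035, so that is the next one.

24 November 2035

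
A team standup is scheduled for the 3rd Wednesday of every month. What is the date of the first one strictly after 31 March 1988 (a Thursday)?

March 1988 starts on a Tuesday; its first Wednesday is the 2nd, so the 3rd Wednesday is the 16th — 16 March 1988.
That is not after 31 March 1988, so look at April 1988.
April 1988 starts on a Friday; its first Wednesday is the 6th, so the 3rd Wednesday is the 20th — 20 April 1988.

20 April 1988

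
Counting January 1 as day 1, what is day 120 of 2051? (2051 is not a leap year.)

January has 31 days (120 − 31 = 89 remain).
February has 28 days (89 − 28 = 61 remain).
March has 31 days (61 − 31 = 30 remain).
30 into April → April 30.

2051-04-30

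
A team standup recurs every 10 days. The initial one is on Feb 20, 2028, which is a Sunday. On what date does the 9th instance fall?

May 10, 2028

The 9th occurrence is 8 intervals after the first: 8 × 10 = 80 days after Feb 20, 2028.
Feb has 29 days — 9 days to the end of Feb leaves 71.
Mar has 31 days (40 left).
Apr has 30 days (10 left).
10 days into May → May 10, 2028.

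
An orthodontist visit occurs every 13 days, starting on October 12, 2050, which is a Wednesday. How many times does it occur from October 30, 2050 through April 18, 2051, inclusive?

Occurrences land 13·i days after October 12, 2050 for i = 0, 1, 2, …
October 30, 2050 is 18 days after the start; 18 ÷ 13 = 1 remainder 5; since the remainder is 5, round up to i = 2. First occurrence in the window: #3 on November 7, 2050 (2×13 = 26 days in).
April 18, 2051 is 188 days after the start; 188 ÷ 13 = 14 remainder 6. Last occurrence in the window: #15 on April 12, 2051.
Occurrences #3 through #15: 13 in total.

13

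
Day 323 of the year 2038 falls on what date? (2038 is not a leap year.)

Jan has 31 days (323 − 31 = 292 remain).
Feb has 28 days (292 − 28 = 264 remain).
Mar has 31 days (264 − 31 = 233 remain).
Apr has 30 days (233 − 30 = 203 remain).
May has 31 days (203 − 31 = 172 remain).
Jun has 30 days (172 − 30 = 142 remain).
Jul has 31 days (142 − 31 = 111 remain).
Aug has 31 days (111 − 31 = 80 remain).
Sep has 30 days (80 − 30 = 50 remain).
Oct has 31 days (50 − 31 = 19 remain).
19 into Nov → Nov 19.

Nov 19, 2038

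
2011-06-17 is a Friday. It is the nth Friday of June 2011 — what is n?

Day 17 falls in week ⌈17/7⌉ of the month.
Days 1–7 hold the 1st Friday, 8–14 the 2nd, 15–21 the 3rd, 22–28 the 4th, 29–31 the 5th.
17 is in the range for the 3rd.

3rd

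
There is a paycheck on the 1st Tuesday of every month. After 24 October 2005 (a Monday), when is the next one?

1 November 2005

October 2005 starts on a Saturday, so its 1st Tuesday is 4 October 2005 (3 days in).
That is not after 24 October 2005, so look at November 2005.
November 2005 starts on a Tuesday, so its 1st Tuesday is 1 November 2005.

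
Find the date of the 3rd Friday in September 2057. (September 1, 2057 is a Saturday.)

September 21, 2057

September 2057 begins on a Saturday, so the first Friday is September 7 (6 days later).
The 3rd Friday is 2 weeks later: 7 + 14 = 21.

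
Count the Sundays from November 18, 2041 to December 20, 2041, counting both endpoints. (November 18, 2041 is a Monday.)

4

November 18, 2041 is a Monday; the first Sunday on or after it is November 24, 2041 (6 days later).
From November 24, 2041 to December 20, 2041: 6 + 20 = 26 days (rest of November, December).
26 ÷ 7 = 3 full weeks with remainder 5, so 3 more Sundays after the first → 4.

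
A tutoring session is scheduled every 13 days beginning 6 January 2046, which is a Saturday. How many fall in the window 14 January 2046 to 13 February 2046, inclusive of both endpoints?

2

Occurrences land 13·i days after 6 January 2046 for i = 0, 1, 2, …
14 January 2046 is 8 days after the start; 8 ÷ 13 = 0 remainder 8; since the remainder is 8, round up to i = 1. First occurrence in the window: #2 on 19 January 2046 (1×13 = 13 days in).
13 February 2046 is 38 days after the start; 38 ÷ 13 = 2 remainder 12. Last occurrence in the window: #3 on 1 February 2046.
Occurrences #2 through #3: 2 in total.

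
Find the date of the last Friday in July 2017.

The first Friday of July 2017 is July 7.
July 2017 has 31 days. Adding weeks: 7, 14, 21, 28 — the last one ≤ 31 is the 28th.

28 July 2017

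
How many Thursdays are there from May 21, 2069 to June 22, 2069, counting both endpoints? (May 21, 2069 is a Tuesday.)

May 21, 2069 is a Tuesday; the first Thursday on or after it is May 23, 2069 (2 days later).
From May 23, 2069 to June 22, 2069: 8 + 22 = 30 days (rest of May, June).
30 ÷ 7 = 4 full weeks with remainder 2, so 4 more Thursdays after the first → 5.

5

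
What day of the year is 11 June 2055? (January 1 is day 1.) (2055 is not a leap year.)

162

Days in months before June: 31 + 28 + 31 + 30 + 31 = 151.
Plus 11 days into June → day 162.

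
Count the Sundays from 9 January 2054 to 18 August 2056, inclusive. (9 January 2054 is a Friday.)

136

9 January 2054 is a Friday; the first Sunday on or after it is 11 January 2054 (2 days later).
From 11 January 2054 to 18 August 2056: 354 + 365 + 231 = 950 days (rest of 2054, 2055, to 18 August 2056 in 2056).
950 ÷ 7 = 135 full weeks with remainder 5, so 135 more Sundays after the first → 136.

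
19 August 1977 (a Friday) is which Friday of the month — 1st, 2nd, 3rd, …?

3rd

Day 19 falls in week ⌈19/7⌉ of the month.
Days 1–7 hold the 1st Friday, 8–14 the 2nd, 15–21 the 3rd, 22–28 the 4th, 29–31 the 5th.
19 is in the range for the 3rd.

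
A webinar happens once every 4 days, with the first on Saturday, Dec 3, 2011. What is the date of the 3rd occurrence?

Dec 11, 2011

The 3rd occurrence is 2 intervals after the first: 2 × 4 = 8 days after Dec 3, 2011.
8 days later is Dec 11, 2011.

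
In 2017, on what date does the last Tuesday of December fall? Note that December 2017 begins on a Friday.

December 2017 begins on a Friday, so the first Tuesday is December 5 (4 days later).
December 2017 has 31 days. Adding weeks: 5, 12, 19, 26 — the last one ≤ 31 is the 26th.

26 December 2017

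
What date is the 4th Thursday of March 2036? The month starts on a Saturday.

2036-03-27

March 2036 begins on a Saturday, so the first Thursday is March 6 (5 days later).
The 4th Thursday is 3 weeks later: 6 + 21 = 27.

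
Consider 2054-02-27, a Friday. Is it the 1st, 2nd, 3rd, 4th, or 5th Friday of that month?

Day 27 falls in week ⌈27/7⌉ of the month.
Days 1–7 hold the 1st Friday, 8–14 the 2nd, 15–21 the 3rd, 22–28 the 4th, 29–31 the 5th.
27 is in the range for the 4th.

4th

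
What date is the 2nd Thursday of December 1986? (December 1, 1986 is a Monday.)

December 1986 begins on a Monday, so the first Thursday is December 4 (3 days later).
The 2nd Thursday is 1 weeks later: 4 + 7 = 11.

1986-12-11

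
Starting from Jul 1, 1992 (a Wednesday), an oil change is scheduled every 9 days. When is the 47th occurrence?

The 47th occurrence is 46 intervals after the first: 46 × 9 = 414 days after Jul 1, 1992.
Jul has 31 days — 30 days to the end of Jul leaves 384.
Aug has 31 days (353 left).
Sep has 30 days (323 left).
Oct has 31 days (292 left).
Nov has 30 days (262 left).
Dec has 31 days (231 left).
Jan has 31 days (200 left).
Feb has 28 days (172 left).
Mar has 31 days (141 left).
Apr has 30 days (111 left).
May has 31 days (80 left).
Jun has 30 days (50 left).
Jul has 31 days (19 left).
19 days into Aug → Aug 19, 1993.

Aug 19, 1993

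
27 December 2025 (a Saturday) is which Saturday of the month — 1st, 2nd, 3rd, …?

Day 27 falls in week ⌈27/7⌉ of the month.
Days 1–7 hold the 1st Saturday, 8–14 the 2nd, 15–21 the 3rd, 22–28 the 4th, 29–31 the 5th.
27 is in the range for the 4th.

4th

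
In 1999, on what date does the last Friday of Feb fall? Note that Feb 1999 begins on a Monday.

Feb 26, 1999

Feb 1999 begins on a Monday, so the first Friday is Feb 5 (4 days later).
Feb 1999 has 28 days. Adding weeks: 5, 12, 19, 26 — the last one ≤ 28 is the 26th.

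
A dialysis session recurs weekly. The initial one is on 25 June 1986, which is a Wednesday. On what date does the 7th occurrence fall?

The 7th occurrence is 6 intervals after the first: 6 × 7 = 42 days after 25 June 1986.
June has 30 days — 5 days to the end of June leaves 37.
July has 31 days (6 left).
6 days into August → 6 August 1986.

6 August 1986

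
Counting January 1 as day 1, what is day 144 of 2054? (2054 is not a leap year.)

Jan has 31 days (144 − 31 = 113 remain).
Feb has 28 days (113 − 28 = 85 remain).
Mar has 31 days (85 − 31 = 54 remain).
Apr has 30 days (54 − 30 = 24 remain).
24 into May → May 24.

May 24, 2054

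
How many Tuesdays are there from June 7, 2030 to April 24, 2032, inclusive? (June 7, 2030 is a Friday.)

98

June 7, 2030 is a Friday; the first Tuesday on or after it is June 11, 2030 (4 days later).
From June 11, 2030 to April 24, 2032: 203 + 365 + 115 = 683 days (rest of 2030, 2031, to April 24, 2032 in 2032).
683 ÷ 7 = 97 full weeks with remainder 4, so 97 more Tuesdays after the first → 98.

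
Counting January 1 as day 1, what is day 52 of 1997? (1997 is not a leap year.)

Feb 21, 1997

Jan has 31 days (52 − 31 = 21 remain).
21 into Feb → Feb 21.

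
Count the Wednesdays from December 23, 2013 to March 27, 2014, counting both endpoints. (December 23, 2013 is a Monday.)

December 23, 2013 is a Monday; the first Wednesday on or after it is December 25, 2013 (2 days later).
From December 25, 2013 to March 27, 2014: 6 + 31 + 28 + 27 = 92 days (rest of December, January, February, March).
92 ÷ 7 = 13 full weeks with remainder 1, so 13 more Wednesdays after the first → 14.

14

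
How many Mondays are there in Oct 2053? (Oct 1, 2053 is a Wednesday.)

4

Oct 1, 2053 is a Wednesday; the first Monday on or after it is Oct 6, 2053 (5 days later).
From Oct 6, 2053 to Oct 31, 2053 is 31 − 6 = 25 days.
25 ÷ 7 = 3 full weeks with remainder 4, so 3 more Mondays after the first → 4.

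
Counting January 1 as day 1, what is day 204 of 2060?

22 July 2060

January has 31 days (204 − 31 = 173 remain).
February has 29 days (173 − 29 = 144 remain).
March has 31 days (144 − 31 = 113 remain).
April has 30 days (113 − 30 = 83 remain).
May has 31 days (83 − 31 = 52 remain).
June has 30 days (52 − 30 = 22 remain).
22 into July → July 22.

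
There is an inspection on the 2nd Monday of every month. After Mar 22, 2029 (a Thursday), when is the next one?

Apr 9, 2029

Mar 2029 starts on a Thursday; its first Monday is the 5th, so the 2nd Monday is the 12th — Mar 12, 2029.
That is not after Mar 22, 2029, so look at Apr 2029.
Apr 2029 starts on a Sunday; its first Monday is the 2nd, so the 2nd Monday is the 9th — Apr 9, 2029.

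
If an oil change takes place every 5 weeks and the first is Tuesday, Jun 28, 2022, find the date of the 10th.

The 10th occurrence is 9 intervals after the first: 9 × 35 = 315 days after Jun 28, 2022.
Jun has 30 days — 2 days to the end of Jun leaves 313.
Jul has 31 days (282 left).
Aug has 31 days (251 left).
Sep has 30 days (221 left).
Oct has 31 days (190 left).
Nov has 30 days (160 left).
Dec has 31 days (129 left).
Jan has 31 days (98 left).
Feb has 28 days (70 left).
Mar has 31 days (39 left).
Apr has 30 days (9 left).
9 days into May → May 9, 2023.

May 9, 2023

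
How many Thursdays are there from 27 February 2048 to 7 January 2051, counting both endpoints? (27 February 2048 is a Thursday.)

150

27 February 2048 is a Thursday; the first Thursday on or after it is 27 February 2048.
From 27 February 2048 to 7 January 2051: 308 + 365 + 365 + 7 = 1045 days (rest of 2048, 2049, 2050, to 7 January 2051 in 2051).
1045 ÷ 7 = 149 full weeks with remainder 2, so 149 more Thursdays after the first → 150.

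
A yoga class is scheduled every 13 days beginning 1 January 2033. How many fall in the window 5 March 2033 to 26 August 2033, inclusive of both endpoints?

Occurrences land 13·i days after 1 January 2033 for i = 0, 1, 2, …
5 March 2033 is 63 days after the start; 63 ÷ 13 = 4 remainder 11; since the remainder is 11, round up to i = 5. First occurrence in the window: #6 on 7 March 2033 (5×13 = 65 days in).
26 August 2033 is 237 days after the start; 237 ÷ 13 = 18 remainder 3. Last occurrence in the window: #19 on 23 August 2033.
Occurrences #6 through #19: 14 in total.

14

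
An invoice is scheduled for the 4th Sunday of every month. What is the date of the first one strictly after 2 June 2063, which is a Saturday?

June 2063 starts on a Friday; its first Sunday is the 3rd, so the 4th Sunday is the 24th — 24 June 2063.
24 June 2063 is after 2 June 2063, so that is the next one.

24 June 2063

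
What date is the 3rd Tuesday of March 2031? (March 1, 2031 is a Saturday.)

March 2031 begins on a Saturday, so the first Tuesday is March 4 (3 days later).
The 3rd Tuesday is 2 weeks later: 4 + 14 = 18.

March 18, 2031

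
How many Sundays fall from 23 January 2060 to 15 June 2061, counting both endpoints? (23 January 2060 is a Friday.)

73

23 January 2060 is a Friday; the first Sunday on or after it is 25 January 2060 (2 days later).
From 25 January 2060 to 15 June 2061: 341 + 166 = 507 days (rest of 2060, to 15 June 2061 in 2061).
507 ÷ 7 = 72 full weeks with remainder 3, so 72 more Sundays after the first → 73.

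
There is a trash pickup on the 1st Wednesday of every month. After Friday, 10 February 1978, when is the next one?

February 1978 starts on a Wednesday, so its 1st Wednesday is 1 February 1978.
That is not after 10 February 1978, so look at March 1978.
March 1978 starts on a Wednesday, so its 1st Wednesday is 1 March 1978.

1 March 1978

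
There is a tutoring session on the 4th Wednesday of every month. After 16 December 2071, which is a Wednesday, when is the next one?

December 2071 starts on a Tuesday; its first Wednesday is the 2nd, so the 4th Wednesday is the 23rd — 23 December 2071.
23 December 2071 is after 16 December 2071, so that is the next one.

23 December 2071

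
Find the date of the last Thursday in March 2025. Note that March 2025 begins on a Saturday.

March 2025 begins on a Saturday, so the first Thursday is March 6 (5 days later).
March 2025 has 31 days. Adding weeks: 6, 13, 20, 27 — the last one ≤ 31 is the 27th.

27 March 2025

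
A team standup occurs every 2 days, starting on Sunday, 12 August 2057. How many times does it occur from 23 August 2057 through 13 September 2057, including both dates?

11

Occurrences land 2·i days after 12 August 2057 for i = 0, 1, 2, …
23 August 2057 is 11 days after the start; 11 ÷ 2 = 5 remainder 1; since the remainder is 1, round up to i = 6. First occurrence in the window: #7 on 24 August 2057 (6×2 = 12 days in).
13 September 2057 is 32 days after the start; 32 ÷ 2 = 16 remainder 0. Last occurrence in the window: #17 on 13 September 2057.
Occurrences #7 through #17: 11 in total.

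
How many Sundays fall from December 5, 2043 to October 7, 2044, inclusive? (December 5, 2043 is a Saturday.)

44

December 5, 2043 is a Saturday; the first Sunday on or after it is December 6, 2043 (1 day later).
From December 6, 2043 to October 7, 2044: 25 + 31 + 29 + 31 + 30 + 31 + 30 + 31 + 31 + 30 + 7 = 306 days (rest of December, January, February, March, April, May, June, July, August, September, October).
306 ÷ 7 = 43 full weeks with remainder 5, so 43 more Sundays after the first → 44.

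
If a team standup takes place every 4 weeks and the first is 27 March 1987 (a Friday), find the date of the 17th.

The 17th occurrence is 16 intervals after the first: 16 × 28 = 448 days after 27 March 1987.
March has 31 days — 4 days to the end of March leaves 444.
From end of March to end of 1987 is 275 days (169 left).
January has 31 days (138 left).
February has 29 days (109 left).
March has 31 days (78 left).
April has 30 days (48 left).
May has 31 days (17 left).
17 days into June → 17 June 1988.

17 June 1988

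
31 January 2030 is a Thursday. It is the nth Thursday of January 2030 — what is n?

Day 31 falls in week ⌈31/7⌉ of the month.
Days 1–7 hold the 1st Thursday, 8–14 the 2nd, 15–21 the 3rd, 22–28 the 4th, 29–31 the 5th.
31 is in the range for the 5th.

5th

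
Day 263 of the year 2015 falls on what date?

January has 31 days (263 − 31 = 232 remain).
February has 28 days (232 − 28 = 204 remain).
March has 31 days (204 − 31 = 173 remain).
April has 30 days (173 − 30 = 143 remain).
May has 31 days (143 − 31 = 112 remain).
June has 30 days (112 − 30 = 82 remain).
July has 31 days (82 − 31 = 51 remain).
August has 31 days (51 − 31 = 20 remain).
20 into September → September 20.

September 20, 2015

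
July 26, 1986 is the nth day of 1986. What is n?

207

Days in months before July: 31 + 28 + 31 + 30 + 31 + 30 = 181.
Plus 26 days into July → day 207.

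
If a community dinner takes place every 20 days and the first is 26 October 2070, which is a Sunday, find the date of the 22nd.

20 December 2071

The 22nd occurrence is 21 intervals after the first: 21 × 20 = 420 days after 26 October 2070.
October has 31 days — 5 days to the end of October leaves 415.
From end of October to end of 2070 is 61 days (354 left).
January has 31 days (323 left).
February has 28 days (295 left).
March has 31 days (264 left).
April has 30 days (234 left).
May has 31 days (203 left).
June has 30 days (173 left).
July has 31 days (142 left).
August has 31 days (111 left).
September has 30 days (81 left).
October has 31 days (50 left).
November has 30 days (20 left).
20 days into December → 20 December 2071.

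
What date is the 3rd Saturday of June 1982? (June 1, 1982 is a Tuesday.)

19 June 1982

June 1982 begins on a Tuesday, so the first Saturday is June 5 (4 days later).
The 3rd Saturday is 2 weeks later: 5 + 14 = 19.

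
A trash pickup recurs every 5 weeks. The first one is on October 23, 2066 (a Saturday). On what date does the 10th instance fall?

September 3, 2067

The 10th occurrence is 9 intervals after the first: 9 × 35 = 315 days after October 23, 2066.
October has 31 days — 8 days to the end of October leaves 307.
November has 30 days (277 left).
December has 31 days (246 left).
January has 31 days (215 left).
February has 28 days (187 left).
March has 31 days (156 left).
April has 30 days (126 left).
May has 31 days (95 left).
June has 30 days (65 left).
July has 31 days (34 left).
August has 31 days (3 left).
3 days into September → September 3, 2067.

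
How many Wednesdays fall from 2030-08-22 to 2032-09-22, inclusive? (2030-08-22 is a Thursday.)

109

2030-08-22 is a Thursday; the first Wednesday on or after it is 2030-08-28 (6 days later).
From 2030-08-28 to 2032-09-22: 125 + 365 + 266 = 756 days (rest of 2030, 2031, to 2032-09-22 in 2032).
756 ÷ 7 = 108 full weeks with remainder 0, so 108 more Wednesdays after the first → 109.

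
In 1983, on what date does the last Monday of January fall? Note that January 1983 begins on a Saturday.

January 1983 begins on a Saturday, so the first Monday is January 3 (2 days later).
January 1983 has 31 days. Adding weeks: 3, 10, 17, 24, 31 — the last one ≤ 31 is the 31st.

31 January 1983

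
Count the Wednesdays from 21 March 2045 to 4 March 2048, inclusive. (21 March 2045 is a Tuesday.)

155

21 March 2045 is a Tuesday; the first Wednesday on or after it is 22 March 2045 (1 day later).
From 22 March 2045 to 4 March 2048: 284 + 365 + 365 + 64 = 1078 days (rest of 2045, 2046, 2047, to 4 March 2048 in 2048).
1078 ÷ 7 = 154 full weeks with remainder 0, so 154 more Wednesdays after the first → 155.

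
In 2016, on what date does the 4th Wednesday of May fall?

25 May 2016

The first Wednesday of May 2016 is May 4.
The 4th Wednesday is 3 weeks later: 4 + 21 = 25.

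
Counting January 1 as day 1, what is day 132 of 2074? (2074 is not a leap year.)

May 12, 2074

January has 31 days (132 − 31 = 101 remain).
February has 28 days (101 − 28 = 73 remain).
March has 31 days (73 − 31 = 42 remain).
April has 30 days (42 − 30 = 12 remain).
12 into May → May 12.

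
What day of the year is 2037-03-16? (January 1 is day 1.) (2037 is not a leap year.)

75

Days in months before March: 31 + 28 = 59.
Plus 16 days into March → day 75.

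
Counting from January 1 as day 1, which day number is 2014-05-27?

Days in months before May: 31 + 28 + 31 + 30 = 120.
Plus 27 days into May → day 147.

147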